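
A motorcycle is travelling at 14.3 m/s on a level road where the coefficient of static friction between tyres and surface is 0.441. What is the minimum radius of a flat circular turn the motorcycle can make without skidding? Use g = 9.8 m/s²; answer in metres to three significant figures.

47.3 m

At the limit, μ_s m g = m v²/r, so r_min = v²/(μ_s g) = (14.3)²/(0.441 × 9.8) = 204.5/4.322 = 47.32 m.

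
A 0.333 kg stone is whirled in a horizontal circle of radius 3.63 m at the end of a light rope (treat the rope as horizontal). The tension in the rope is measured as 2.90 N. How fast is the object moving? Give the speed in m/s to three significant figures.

T = m v²/r ⇒ v = √(T r / m) = √(2.90 × 3.63 / 0.333) = √31.61 = 5.623 m/s.

5.62 m/s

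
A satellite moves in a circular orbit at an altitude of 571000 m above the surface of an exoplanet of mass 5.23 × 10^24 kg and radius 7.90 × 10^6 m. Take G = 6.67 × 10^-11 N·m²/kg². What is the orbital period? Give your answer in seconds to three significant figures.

r = R + h = 7.90 × 10^6 + 571000 = 8.471 × 10^6 m. Gravity provides the centripetal force: G M m / r² = m v² / r ⇒ v = √(GM/r) = 6417 m/s.
T = 2πr/v = 2π × 8.471 × 10^6 / 6417 = 8294 s.

8290 s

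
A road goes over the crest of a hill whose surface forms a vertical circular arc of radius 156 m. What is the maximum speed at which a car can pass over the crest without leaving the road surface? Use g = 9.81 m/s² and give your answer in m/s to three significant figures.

39.1 m/s

At the crest the centre of the circle is below the car, so the net downward (centripetal) force is mg − N = mv²/r.
The car leaves the road when N → 0, giving v_max = √(g r) = √(9.81 × 156) = 39.12 m/s.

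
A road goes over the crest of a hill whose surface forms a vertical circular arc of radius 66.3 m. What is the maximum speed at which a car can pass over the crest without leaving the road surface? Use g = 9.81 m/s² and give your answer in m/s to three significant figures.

At the crest the centre of the circle is below the car, so the net downward (centripetal) force is mg − N = mv²/r.
The car leaves the road when N → 0, giving v_max = √(g r) = √(9.81 × 66.3) = 25.50 m/s.

25.5 m/s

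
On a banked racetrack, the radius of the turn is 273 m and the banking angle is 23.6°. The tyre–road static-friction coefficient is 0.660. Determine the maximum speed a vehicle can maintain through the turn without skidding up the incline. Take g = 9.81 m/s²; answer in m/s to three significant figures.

At the maximum speed, friction acts down the slope at its limiting value f = μN. Radially (horizontal, toward centre): N sinθ + μN cosθ = mv²/r. Vertically: N cosθ − μN sinθ = mg.
Dividing: v² = r g (sinθ + μcosθ)/(cosθ − μsinθ).
sinθ + μcosθ = 0.4003 + 0.660×0.9164 = 1.005; cosθ − μsinθ = 0.9164 − 0.660×0.4003 = 0.6521.
v² = 273 × 9.81 × 1.005/0.6521 = 4128 m²/s², so v = 64.25 m/s.

64.2 m/s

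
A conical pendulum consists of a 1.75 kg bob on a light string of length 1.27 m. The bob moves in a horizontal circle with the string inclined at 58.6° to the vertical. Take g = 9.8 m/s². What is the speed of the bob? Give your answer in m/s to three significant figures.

4.17 m/s

The radius of the circle is r = L sinθ = 1.27 × sin 58.6° = 1.084 m.
Horizontally T sinθ = mv²/r and vertically T cosθ = mg, so tanθ = v²/(rg).
v = √(r g tanθ) = √(1.084 × 9.8 × 1.638) = √17.40 = 4.172 m/s.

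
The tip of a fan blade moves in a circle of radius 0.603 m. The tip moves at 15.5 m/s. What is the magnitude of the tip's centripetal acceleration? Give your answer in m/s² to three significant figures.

398 m/s²

a_c = v²/r = (15.50)²/0.603 = 240.2/0.603 = 398.4 m/s².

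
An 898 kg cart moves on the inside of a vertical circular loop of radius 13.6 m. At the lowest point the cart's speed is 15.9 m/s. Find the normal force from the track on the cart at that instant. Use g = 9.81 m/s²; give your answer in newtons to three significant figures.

25500 N

At the lowest point, N points up (toward the centre) and the weight mg points down (away from the centre), so the net inward force is N − mg = mv²/r.
N = m(v²/r + g) = 898 × ((15.9)²/13.6 + 9.81) = 898 × (18.59 + 9.81) = 898 × 28.40 = 25500 N.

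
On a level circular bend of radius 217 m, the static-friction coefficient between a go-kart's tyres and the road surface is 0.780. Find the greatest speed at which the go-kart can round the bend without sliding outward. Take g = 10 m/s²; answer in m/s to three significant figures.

The only inward force on a level bend is static friction, so at the limit f_s = μ_s N = μ_s m g = m v²/r.
Mass cancels: v_max = √(μ_s g r) = √(0.780 × 10.0 × 217) = √1693 = 41.14 m/s.

41.1 m/s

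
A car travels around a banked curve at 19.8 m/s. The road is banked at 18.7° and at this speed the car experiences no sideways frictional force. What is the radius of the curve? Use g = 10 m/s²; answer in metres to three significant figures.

116 m

Frictionless banking: tanθ = v²/(rg), so r = v²/(g tanθ).
r = (19.8)²/(10.0 × tan 18.7°) = 392.0/(10.0 × 0.3385) = 392.0/3.385 = 115.8 m.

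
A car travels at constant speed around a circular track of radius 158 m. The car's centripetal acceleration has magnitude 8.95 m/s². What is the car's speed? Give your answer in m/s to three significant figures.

a_c = v²/r ⇒ v = √(a_c · r) = √(8.95 × 158) = √1414 = 37.60 m/s.

37.6 m/s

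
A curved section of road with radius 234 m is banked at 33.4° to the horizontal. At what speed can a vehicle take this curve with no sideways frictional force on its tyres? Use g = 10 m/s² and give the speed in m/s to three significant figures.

39.3 m/s

On a frictionless banked curve, N sinθ = mv²/r and N cosθ = mg, so tanθ = v²/(rg).
v = √(r g tanθ) = √(234 × 10.0 × tan 33.4°) = √(234 × 10.0 × 0.6594) = √1543 = 39.28 m/s.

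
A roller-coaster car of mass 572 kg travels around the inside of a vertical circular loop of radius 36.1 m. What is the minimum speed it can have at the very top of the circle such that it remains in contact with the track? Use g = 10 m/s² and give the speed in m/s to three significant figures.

19.0 m/s

At the top, both weight mg and N point toward the centre: N + mg = mv²/r.
At minimum speed N → 0, so mg = mv_min²/r ⇒ v_min = √(g r) = √(10.0 × 36.1) = 19.00 m/s.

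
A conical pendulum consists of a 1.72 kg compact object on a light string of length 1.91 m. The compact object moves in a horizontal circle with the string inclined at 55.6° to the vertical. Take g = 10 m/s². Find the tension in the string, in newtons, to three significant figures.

Vertically the bob has no acceleration, so T cosθ = mg.
T = mg/cosθ = 1.72 × 10.0 / cos 55.6° = 17.20/0.5650 = 30.44 N.

30.4 N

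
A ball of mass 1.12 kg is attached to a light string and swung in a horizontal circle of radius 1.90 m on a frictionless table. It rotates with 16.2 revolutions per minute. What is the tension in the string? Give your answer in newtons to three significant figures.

ω = 16.2 rev/min × 2π/60 = 1.696 rad/s, so v = ωr = 1.696 × 1.90 = 3.223 m/s.
The tension is the only horizontal force, so it supplies the full centripetal force: T = m v²/r = 1.12 × (3.223)²/1.90 = 1.12 × 10.39/1.90 = 6.124 N.

6.12 N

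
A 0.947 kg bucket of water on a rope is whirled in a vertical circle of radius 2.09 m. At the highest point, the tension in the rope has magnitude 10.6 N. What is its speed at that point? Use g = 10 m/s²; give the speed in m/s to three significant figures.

At the top, T + mg = mv²/r, so v = √(r(T/m + g)) = √(2.09 × (10.6/0.947 + 10.0)) = √(2.09 × 21.19) = √44.29 = 6.655 m/s.

6.66 m/s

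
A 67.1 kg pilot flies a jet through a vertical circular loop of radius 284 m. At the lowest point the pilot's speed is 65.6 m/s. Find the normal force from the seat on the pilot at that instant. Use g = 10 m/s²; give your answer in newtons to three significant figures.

At the lowest point, N points up (toward the centre) and the weight mg points down (away from the centre), so the net inward force is N − mg = mv²/r.
N = m(v²/r + g) = 67.1 × ((65.6)²/284 + 10.0) = 67.1 × (15.15 + 10.0) = 67.1 × 25.15 = 1688 N.

1690 N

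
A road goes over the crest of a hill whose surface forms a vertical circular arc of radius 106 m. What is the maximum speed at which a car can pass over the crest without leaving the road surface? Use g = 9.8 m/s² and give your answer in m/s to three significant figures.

At the crest the centre of the circle is below the car, so the net downward (centripetal) force is mg − N = mv²/r.
The car leaves the road when N → 0, giving v_max = √(g r) = √(9.8 × 106) = 32.23 m/s.

32.2 m/s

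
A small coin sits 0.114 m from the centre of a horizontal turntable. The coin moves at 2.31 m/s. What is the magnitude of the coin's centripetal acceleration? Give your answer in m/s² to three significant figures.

46.8 m/s²

a_c = v²/r = (2.310)²/0.114 = 5.336/0.114 = 46.81 m/s².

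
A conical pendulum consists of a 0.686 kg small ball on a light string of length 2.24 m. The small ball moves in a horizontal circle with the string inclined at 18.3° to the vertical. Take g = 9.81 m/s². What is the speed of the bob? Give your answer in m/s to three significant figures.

1.51 m/s

The radius of the circle is r = L sinθ = 2.24 × sin 18.3° = 0.7033 m.
Horizontally T sinθ = mv²/r and vertically T cosθ = mg, so tanθ = v²/(rg).
v = √(r g tanθ) = √(0.7033 × 9.81 × 0.3307) = √2.282 = 1.511 m/s.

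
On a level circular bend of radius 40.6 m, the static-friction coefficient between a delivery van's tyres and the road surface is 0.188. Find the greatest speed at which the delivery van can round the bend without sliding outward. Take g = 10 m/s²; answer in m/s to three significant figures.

8.74 m/s

The only inward force on a level bend is static friction, so at the limit f_s = μ_s N = μ_s m g = m v²/r.
Mass cancels: v_max = √(μ_s g r) = √(0.188 × 10.0 × 40.6) = √76.33 = 8.737 m/s.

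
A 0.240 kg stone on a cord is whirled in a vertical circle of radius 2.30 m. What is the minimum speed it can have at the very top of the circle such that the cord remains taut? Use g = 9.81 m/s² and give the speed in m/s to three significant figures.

At the highest point the centre is directly below, so both the weight and T act inward: T + mg = mv²/r.
At minimum speed T → 0, so mg = mv_min²/r ⇒ v_min = √(g r) = √(9.81 × 2.30) = 4.750 m/s.

4.75 m/s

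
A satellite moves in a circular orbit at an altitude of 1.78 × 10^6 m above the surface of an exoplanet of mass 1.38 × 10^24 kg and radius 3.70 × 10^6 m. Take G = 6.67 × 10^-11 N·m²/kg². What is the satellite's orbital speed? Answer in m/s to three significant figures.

Orbital radius r = R + h = 3.70 × 10^6 + 1.78 × 10^6 = 5.480 × 10^6 m.
Gravity supplies the centripetal force: G M m / r² = m v² / r, so v = √(GM/r).
v = √(6.67 × 10^-11 × 1.38 × 10^24 / 5.480 × 10^6) = √(1.680 × 10^7) = 4098 m/s.

4100 m/s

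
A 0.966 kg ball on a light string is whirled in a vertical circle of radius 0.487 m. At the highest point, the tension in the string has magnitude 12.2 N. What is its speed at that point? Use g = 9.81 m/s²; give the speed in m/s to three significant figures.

3.31 m/s

At the top, T + mg = mv²/r, so v = √(r(T/m + g)) = √(0.487 × (12.2/0.966 + 9.81)) = √(0.487 × 22.44) = √10.93 = 3.306 m/s.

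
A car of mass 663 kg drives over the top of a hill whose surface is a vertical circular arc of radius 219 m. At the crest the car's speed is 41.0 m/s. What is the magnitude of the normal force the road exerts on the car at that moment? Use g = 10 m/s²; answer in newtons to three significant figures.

At the crest the centripetal acceleration points downward (toward the centre of the arc), so mg − N = mv²/r.
N = m(g − v²/r) = 663 × (10.0 − (41.0)²/219) = 663 × (10.0 − 7.676) = 663 × 2.324 = 1541 N.

1540 N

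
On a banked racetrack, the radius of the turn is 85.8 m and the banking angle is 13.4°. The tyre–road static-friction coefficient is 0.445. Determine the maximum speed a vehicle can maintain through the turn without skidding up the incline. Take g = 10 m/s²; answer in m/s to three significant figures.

25.6 m/s

At the maximum speed, friction acts down the slope at its limiting value f = μN. Radially (horizontal, toward centre): N sinθ + μN cosθ = mv²/r. Vertically: N cosθ − μN sinθ = mg.
Dividing: v² = r g (sinθ + μcosθ)/(cosθ − μsinθ).
sinθ + μcosθ = 0.2317 + 0.445×0.9728 = 0.6646; cosθ − μsinθ = 0.9728 − 0.445×0.2317 = 0.8696.
v² = 85.8 × 10.0 × 0.6646/0.8696 = 655.7 m²/s², so v = 25.61 m/s.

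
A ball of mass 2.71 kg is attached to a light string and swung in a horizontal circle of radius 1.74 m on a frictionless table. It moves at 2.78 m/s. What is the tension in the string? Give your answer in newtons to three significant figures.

12.0 N

The tension is the only horizontal force, so it supplies the full centripetal force: T = m v²/r = 2.71 × (2.780)²/1.74 = 2.71 × 7.728/1.74 = 12.04 N.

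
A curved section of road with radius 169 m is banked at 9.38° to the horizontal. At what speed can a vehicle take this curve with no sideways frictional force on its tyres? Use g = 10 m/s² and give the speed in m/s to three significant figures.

16.7 m/s

On a frictionless banked curve, N sinθ = mv²/r and N cosθ = mg, so tanθ = v²/(rg).
v = √(r g tanθ) = √(169 × 10.0 × tan 9.38°) = √(169 × 10.0 × 0.1652) = √279.2 = 16.71 m/s.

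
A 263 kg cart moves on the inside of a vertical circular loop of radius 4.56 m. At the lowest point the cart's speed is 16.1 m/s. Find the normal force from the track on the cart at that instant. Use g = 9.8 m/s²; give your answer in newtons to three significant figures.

17500 N

At the lowest point, N points up (toward the centre) and the weight mg points down (away from the centre), so the net inward force is N − mg = mv²/r.
N = m(v²/r + g) = 263 × ((16.1)²/4.56 + 9.8) = 263 × (56.84 + 9.8) = 263 × 66.64 = 17530 N.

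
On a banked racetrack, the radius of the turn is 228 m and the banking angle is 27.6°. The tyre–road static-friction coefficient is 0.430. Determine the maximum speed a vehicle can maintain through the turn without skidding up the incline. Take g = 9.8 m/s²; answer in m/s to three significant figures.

At the maximum speed, friction acts down the slope at its limiting value f = μN. Radially (horizontal, toward centre): N sinθ + μN cosθ = mv²/r. Vertically: N cosθ − μN sinθ = mg.
Dividing: v² = r g (sinθ + μcosθ)/(cosθ − μsinθ).
sinθ + μcosθ = 0.4633 + 0.430×0.8862 = 0.8444; cosθ − μsinθ = 0.8862 − 0.430×0.4633 = 0.6870.
v² = 228 × 9.8 × 0.8444/0.6870 = 2746 m²/s², so v = 52.40 m/s.

52.4 m/s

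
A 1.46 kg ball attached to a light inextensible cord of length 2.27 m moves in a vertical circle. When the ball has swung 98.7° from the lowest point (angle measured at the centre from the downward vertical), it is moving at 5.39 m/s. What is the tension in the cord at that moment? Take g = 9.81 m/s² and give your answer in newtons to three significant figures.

16.5 N

Take the radial direction toward the centre of the circle as positive. The component of the weight along the string toward the centre is −mg cos φ (φ measured from the bottom), so Newton's second law along the string gives T − mg cos φ = m v²/r.
cos 98.7° = -0.1513, so T = m(v²/r + g cos φ) = 1.46 × ((5.39)²/2.27 + 9.81 × -0.1513) = 1.46 × (12.80 + (-1.484)) = 1.46 × 11.31 = 16.52 N.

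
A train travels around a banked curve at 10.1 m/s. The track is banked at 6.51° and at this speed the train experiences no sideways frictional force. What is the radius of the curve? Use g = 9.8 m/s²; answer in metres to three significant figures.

Frictionless banking: tanθ = v²/(rg), so r = v²/(g tanθ).
r = (10.1)²/(9.8 × tan 6.51°) = 102.0/(9.8 × 0.1141) = 102.0/1.118 = 91.22 m.

91.2 m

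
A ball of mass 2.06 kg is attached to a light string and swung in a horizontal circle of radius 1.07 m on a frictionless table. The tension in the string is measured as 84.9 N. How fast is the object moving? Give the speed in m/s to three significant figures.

T = m v²/r ⇒ v = √(T r / m) = √(84.9 × 1.07 / 2.06) = √44.10 = 6.641 m/s.

6.64 m/s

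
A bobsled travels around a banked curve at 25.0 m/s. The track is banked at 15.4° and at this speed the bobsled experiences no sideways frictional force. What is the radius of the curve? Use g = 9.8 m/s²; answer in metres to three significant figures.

Frictionless banking: tanθ = v²/(rg), so r = v²/(g tanθ).
r = (25.0)²/(9.8 × tan 15.4°) = 625.0/(9.8 × 0.2754) = 625.0/2.699 = 231.5 m.

232 m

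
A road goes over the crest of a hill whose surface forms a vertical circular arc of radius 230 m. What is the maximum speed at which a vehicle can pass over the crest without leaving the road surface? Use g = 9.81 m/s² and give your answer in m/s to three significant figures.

47.5 m/s

At the crest the centre of the circle is below the vehicle, so the net downward (centripetal) force is mg − N = mv²/r.
The vehicle leaves the road when N → 0, giving v_max = √(g r) = √(9.81 × 230) = 47.50 m/s.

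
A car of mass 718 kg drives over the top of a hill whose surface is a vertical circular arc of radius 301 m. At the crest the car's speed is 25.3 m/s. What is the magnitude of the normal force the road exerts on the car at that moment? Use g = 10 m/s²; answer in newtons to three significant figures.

At the crest the centripetal acceleration points downward (toward the centre of the arc), so mg − N = mv²/r.
N = m(g − v²/r) = 718 × (10.0 − (25.3)²/301) = 718 × (10.0 − 2.127) = 718 × 7.873 = 5653 N.

5650 N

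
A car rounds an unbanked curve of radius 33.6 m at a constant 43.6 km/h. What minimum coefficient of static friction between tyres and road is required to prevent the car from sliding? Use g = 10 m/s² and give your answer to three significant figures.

v = 43.6/3.6 = 12.11 m/s.
Friction provides the centripetal force: μ_s m g = m v²/r, so μ_s = v²/(g r) = (12.11)²/(10.0 × 33.6) = 146.7/336.0 = 0.4365.

0.437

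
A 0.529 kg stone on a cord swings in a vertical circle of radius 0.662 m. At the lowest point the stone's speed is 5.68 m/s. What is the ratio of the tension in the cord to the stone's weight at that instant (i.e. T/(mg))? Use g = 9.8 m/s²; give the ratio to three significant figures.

5.97

At the bottom, T − mg = mv²/r, so T = m(v²/r + g) and T/(mg) = v²/(rg) + 1 = (5.68)²/(0.662 × 9.8) + 1 = 4.973 + 1 = 5.973.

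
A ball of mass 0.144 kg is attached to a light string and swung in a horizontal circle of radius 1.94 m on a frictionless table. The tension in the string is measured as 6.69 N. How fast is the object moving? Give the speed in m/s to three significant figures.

9.49 m/s

T = m v²/r ⇒ v = √(T r / m) = √(6.69 × 1.94 / 0.144) = √90.13 = 9.494 m/s.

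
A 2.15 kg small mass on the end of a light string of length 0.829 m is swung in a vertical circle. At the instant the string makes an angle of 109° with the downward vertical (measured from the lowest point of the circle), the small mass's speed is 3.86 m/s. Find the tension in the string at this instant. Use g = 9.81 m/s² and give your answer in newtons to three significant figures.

31.8 N

Take the radial direction toward the centre of the circle as positive. The component of the weight along the string toward the centre is −mg cos φ (φ measured from the bottom), so Newton's second law along the string gives T − mg cos φ = m v²/r.
cos 109° = -0.3256, so T = m(v²/r + g cos φ) = 2.15 × ((3.86)²/0.829 + 9.81 × -0.3256) = 2.15 × (17.97 + (-3.194)) = 2.15 × 14.78 = 31.78 N.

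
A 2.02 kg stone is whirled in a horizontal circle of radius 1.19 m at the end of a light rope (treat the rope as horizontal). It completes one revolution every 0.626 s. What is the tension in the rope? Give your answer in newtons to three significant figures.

242 N

v = 2πr/T = 2π × 1.19/0.626 = 11.94 m/s.
The tension is the only horizontal force, so it supplies the full centripetal force: T = m v²/r = 2.02 × (11.94)²/1.19 = 2.02 × 142.7/1.19 = 242.2 N.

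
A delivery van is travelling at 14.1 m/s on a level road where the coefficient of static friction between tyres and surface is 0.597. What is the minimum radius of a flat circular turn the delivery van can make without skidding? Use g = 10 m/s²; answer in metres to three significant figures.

33.3 m

At the limit, μ_s m g = m v²/r, so r_min = v²/(μ_s g) = (14.1)²/(0.597 × 10.0) = 198.8/5.970 = 33.30 m.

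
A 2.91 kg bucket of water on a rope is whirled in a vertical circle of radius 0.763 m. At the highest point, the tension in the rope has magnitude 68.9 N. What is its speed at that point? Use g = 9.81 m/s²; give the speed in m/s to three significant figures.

At the top, T + mg = mv²/r, so v = √(r(T/m + g)) = √(0.763 × (68.9/2.91 + 9.81)) = √(0.763 × 33.49) = √25.55 = 5.055 m/s.

5.05 m/s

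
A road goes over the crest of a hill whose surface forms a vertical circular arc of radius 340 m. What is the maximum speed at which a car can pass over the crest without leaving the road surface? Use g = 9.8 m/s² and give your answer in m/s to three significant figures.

At the crest the centre of the circle is below the car, so the net downward (centripetal) force is mg − N = mv²/r.
The car leaves the road when N → 0, giving v_max = √(g r) = √(9.8 × 340) = 57.72 m/s.

57.7 m/s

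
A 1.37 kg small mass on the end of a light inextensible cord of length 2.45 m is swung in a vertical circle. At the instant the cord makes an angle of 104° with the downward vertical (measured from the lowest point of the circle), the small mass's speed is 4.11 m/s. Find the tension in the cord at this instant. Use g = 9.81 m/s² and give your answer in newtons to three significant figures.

6.19 N

Take the radial direction toward the centre of the circle as positive. The component of the weight along the string toward the centre is −mg cos φ (φ measured from the bottom), so Newton's second law along the string gives T − mg cos φ = m v²/r.
cos 104° = -0.2419, so T = m(v²/r + g cos φ) = 1.37 × ((4.11)²/2.45 + 9.81 × -0.2419) = 1.37 × (6.895 + (-2.373)) = 1.37 × 4.521 = 6.194 N.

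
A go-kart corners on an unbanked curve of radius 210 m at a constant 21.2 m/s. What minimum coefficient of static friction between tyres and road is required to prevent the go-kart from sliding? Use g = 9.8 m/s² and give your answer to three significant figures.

0.218

Friction provides the centripetal force: μ_s m g = m v²/r, so μ_s = v²/(g r) = (21.20)²/(9.8 × 210) = 449.4/2058 = 0.2184.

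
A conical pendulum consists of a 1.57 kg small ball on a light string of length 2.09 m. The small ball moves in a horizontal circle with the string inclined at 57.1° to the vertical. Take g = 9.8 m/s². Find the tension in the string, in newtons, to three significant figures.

Vertically the bob has no acceleration, so T cosθ = mg.
T = mg/cosθ = 1.57 × 9.8 / cos 57.1° = 15.39/0.5432 = 28.33 N.

28.3 N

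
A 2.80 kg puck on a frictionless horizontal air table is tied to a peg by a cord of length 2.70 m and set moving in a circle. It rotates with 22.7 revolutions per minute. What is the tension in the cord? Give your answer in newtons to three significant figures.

42.7 N

ω = 22.7 rev/min × 2π/60 = 2.377 rad/s, so v = ωr = 2.377 × 2.70 = 6.418 m/s.
The tension is the only horizontal force, so it supplies the full centripetal force: T = m v²/r = 2.80 × (6.418)²/2.70 = 2.80 × 41.19/2.70 = 42.72 N.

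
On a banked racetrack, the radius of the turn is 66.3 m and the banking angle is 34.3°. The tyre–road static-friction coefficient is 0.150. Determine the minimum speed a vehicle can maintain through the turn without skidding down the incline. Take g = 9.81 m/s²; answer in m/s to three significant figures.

17.7 m/s

At the minimum speed, friction acts up the slope at its limiting value f = μN. Radially (horizontal, toward centre): N sinθ − μN cosθ = mv²/r. Vertically: N cosθ + μN sinθ = mg.
Dividing: v² = r g (sinθ − μcosθ)/(cosθ + μsinθ).
sinθ − μcosθ = 0.5635 − 0.150×0.8261 = 0.4396; cosθ + μsinθ = 0.8261 + 0.150×0.5635 = 0.9106.
v² = 66.3 × 9.81 × 0.4396/0.9106 = 314.0 m²/s², so v = 17.72 m/s.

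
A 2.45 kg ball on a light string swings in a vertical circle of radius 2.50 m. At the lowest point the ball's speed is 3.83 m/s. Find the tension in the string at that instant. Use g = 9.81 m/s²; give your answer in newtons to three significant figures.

At the lowest point, T points up (toward the centre) and the weight mg points down (away from the centre), so the net inward force is T − mg = mv²/r.
T = m(v²/r + g) = 2.45 × ((3.83)²/2.50 + 9.81) = 2.45 × (5.868 + 9.81) = 2.45 × 15.68 = 38.41 N.

38.4 N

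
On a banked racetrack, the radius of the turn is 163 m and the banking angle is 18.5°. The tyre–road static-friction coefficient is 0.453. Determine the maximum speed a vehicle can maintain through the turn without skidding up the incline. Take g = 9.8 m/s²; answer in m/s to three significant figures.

At the maximum speed, friction acts down the slope at its limiting value f = μN. Radially (horizontal, toward centre): N sinθ + μN cosθ = mv²/r. Vertically: N cosθ − μN sinθ = mg.
Dividing: v² = r g (sinθ + μcosθ)/(cosθ − μsinθ).
sinθ + μcosθ = 0.3173 + 0.453×0.9483 = 0.7469; cosθ − μsinθ = 0.9483 − 0.453×0.3173 = 0.8046.
v² = 163 × 9.8 × 0.7469/0.8046 = 1483 m²/s², so v = 38.51 m/s.

38.5 m/s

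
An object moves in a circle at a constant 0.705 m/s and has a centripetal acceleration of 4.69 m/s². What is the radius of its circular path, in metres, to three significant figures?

0.106 m

a_c = v²/r ⇒ r = v²/a_c = (0.705)²/4.69 = 0.4970/4.69 = 0.1060 m.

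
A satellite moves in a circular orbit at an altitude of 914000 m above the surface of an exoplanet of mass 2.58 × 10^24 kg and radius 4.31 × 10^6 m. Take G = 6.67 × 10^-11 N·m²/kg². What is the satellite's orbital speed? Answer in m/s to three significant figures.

5740 m/s

Orbital radius r = R + h = 4.31 × 10^6 + 914000 = 5.224 × 10^6 m.
Gravity supplies the centripetal force: G M m / r² = m v² / r, so v = √(GM/r).
v = √(6.67 × 10^-11 × 2.58 × 10^24 / 5.224 × 10^6) = √(3.294 × 10^7) = 5739 m/s.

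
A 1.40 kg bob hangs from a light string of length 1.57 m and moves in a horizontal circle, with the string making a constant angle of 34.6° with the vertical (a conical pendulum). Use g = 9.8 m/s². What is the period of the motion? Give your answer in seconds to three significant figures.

2.28 s

r = L sinθ = 0.8915 m. From T sinθ = mω²r and T cosθ = mg: tanθ = ω²r/g, so ω² = g tanθ / r = g/(L cosθ).
ω = √(g/(L cosθ)) = √(9.8/(1.57 × 0.8231)) = √7.583 = 2.754 rad/s.
Period = 2π/ω = 2.282 s.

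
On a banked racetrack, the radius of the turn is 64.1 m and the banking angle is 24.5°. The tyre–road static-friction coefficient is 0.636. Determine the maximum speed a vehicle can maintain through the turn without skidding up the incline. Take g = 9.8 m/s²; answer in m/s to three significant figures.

At the maximum speed, friction acts down the slope at its limiting value f = μN. Radially (horizontal, toward centre): N sinθ + μN cosθ = mv²/r. Vertically: N cosθ − μN sinθ = mg.
Dividing: v² = r g (sinθ + μcosθ)/(cosθ − μsinθ).
sinθ + μcosθ = 0.4147 + 0.636×0.9100 = 0.9934; cosθ − μsinθ = 0.9100 − 0.636×0.4147 = 0.6462.
v² = 64.1 × 9.8 × 0.9934/0.6462 = 965.7 m²/s², so v = 31.08 m/s.

31.1 m/s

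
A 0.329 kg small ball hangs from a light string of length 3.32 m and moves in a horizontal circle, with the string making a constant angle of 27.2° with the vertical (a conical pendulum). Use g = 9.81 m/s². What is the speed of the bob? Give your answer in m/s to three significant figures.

The radius of the circle is r = L sinθ = 3.32 × sin 27.2° = 1.518 m.
Horizontally T sinθ = mv²/r and vertically T cosθ = mg, so tanθ = v²/(rg).
v = √(r g tanθ) = √(1.518 × 9.81 × 0.5139) = √7.651 = 2.766 m/s.

2.77 m/s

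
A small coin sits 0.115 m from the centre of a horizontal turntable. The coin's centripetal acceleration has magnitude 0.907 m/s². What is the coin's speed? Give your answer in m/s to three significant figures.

0.323 m/s

a_c = v²/r ⇒ v = √(a_c · r) = √(0.907 × 0.115) = √0.1043 = 0.3230 m/s.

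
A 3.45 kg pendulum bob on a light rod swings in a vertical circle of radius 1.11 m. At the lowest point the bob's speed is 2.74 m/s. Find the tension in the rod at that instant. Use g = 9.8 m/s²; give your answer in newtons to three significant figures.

At the lowest point, T points up (toward the centre) and the weight mg points down (away from the centre), so the net inward force is T − mg = mv²/r.
T = m(v²/r + g) = 3.45 × ((2.74)²/1.11 + 9.8) = 3.45 × (6.764 + 9.8) = 3.45 × 16.56 = 57.14 N.

57.1 N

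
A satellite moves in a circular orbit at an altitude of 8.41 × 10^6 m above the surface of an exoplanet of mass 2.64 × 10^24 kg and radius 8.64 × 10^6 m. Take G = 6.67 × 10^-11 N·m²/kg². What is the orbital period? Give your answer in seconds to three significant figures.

33300 s

r = R + h = 8.64 × 10^6 + 8.41 × 10^6 = 1.705 × 10^7 m. Gravity provides the centripetal force: G M m / r² = m v² / r ⇒ v = √(GM/r) = 3214 m/s.
T = 2πr/v = 2π × 1.705 × 10^7 / 3214 = 33340 s.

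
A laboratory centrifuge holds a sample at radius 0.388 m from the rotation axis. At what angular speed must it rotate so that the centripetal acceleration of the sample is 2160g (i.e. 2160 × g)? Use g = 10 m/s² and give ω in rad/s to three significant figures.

Centripetal acceleration a_c = ω²r. Setting ω²r = 2160g:
ω = √(2160g / r) = √(2160 × 10.0 / 0.388) = √55670 = 235.9 rad/s.

236 rad/s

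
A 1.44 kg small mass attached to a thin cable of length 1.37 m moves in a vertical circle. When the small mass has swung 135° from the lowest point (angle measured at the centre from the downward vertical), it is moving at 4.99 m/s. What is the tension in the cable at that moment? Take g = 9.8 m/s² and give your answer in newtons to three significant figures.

Take the radial direction toward the centre of the circle as positive. The component of the weight along the string toward the centre is −mg cos φ (φ measured from the bottom), so Newton's second law along the string gives T − mg cos φ = m v²/r.
cos 135° = -0.7071, so T = m(v²/r + g cos φ) = 1.44 × ((4.99)²/1.37 + 9.8 × -0.7071) = 1.44 × (18.18 + (-6.930)) = 1.44 × 11.25 = 16.19 N.

16.2 N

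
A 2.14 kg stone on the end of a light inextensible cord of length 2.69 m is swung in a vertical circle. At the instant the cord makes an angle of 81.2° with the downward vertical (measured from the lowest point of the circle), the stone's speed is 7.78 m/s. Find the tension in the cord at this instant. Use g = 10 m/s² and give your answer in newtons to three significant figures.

51.4 N

Take the radial direction toward the centre of the circle as positive. The component of the weight along the string toward the centre is −mg cos φ (φ measured from the bottom), so Newton's second law along the string gives T − mg cos φ = m v²/r.
cos 81.2° = 0.1530, so T = m(v²/r + g cos φ) = 2.14 × ((7.78)²/2.69 + 10.0 × 0.1530) = 2.14 × (22.50 + (1.530)) = 2.14 × 24.03 = 51.43 N.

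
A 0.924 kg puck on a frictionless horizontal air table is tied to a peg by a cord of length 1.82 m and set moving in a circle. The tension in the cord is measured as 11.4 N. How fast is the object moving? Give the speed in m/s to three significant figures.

T = m v²/r ⇒ v = √(T r / m) = √(11.4 × 1.82 / 0.924) = √22.45 = 4.739 m/s.

4.74 m/s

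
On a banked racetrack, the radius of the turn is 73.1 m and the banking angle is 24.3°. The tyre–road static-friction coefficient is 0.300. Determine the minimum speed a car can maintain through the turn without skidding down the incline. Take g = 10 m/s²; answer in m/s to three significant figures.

At the minimum speed, friction acts up the slope at its limiting value f = μN. Radially (horizontal, toward centre): N sinθ − μN cosθ = mv²/r. Vertically: N cosθ + μN sinθ = mg.
Dividing: v² = r g (sinθ − μcosθ)/(cosθ + μsinθ).
sinθ − μcosθ = 0.4115 − 0.300×0.9114 = 0.1381; cosθ + μsinθ = 0.9114 + 0.300×0.4115 = 1.035.
v² = 73.1 × 10.0 × 0.1381/1.035 = 97.55 m²/s², so v = 9.877 m/s.

9.88 m/s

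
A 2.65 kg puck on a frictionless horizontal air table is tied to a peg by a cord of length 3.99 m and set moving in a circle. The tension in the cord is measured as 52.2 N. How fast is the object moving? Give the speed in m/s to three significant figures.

8.87 m/s

T = m v²/r ⇒ v = √(T r / m) = √(52.2 × 3.99 / 2.65) = √78.60 = 8.865 m/s.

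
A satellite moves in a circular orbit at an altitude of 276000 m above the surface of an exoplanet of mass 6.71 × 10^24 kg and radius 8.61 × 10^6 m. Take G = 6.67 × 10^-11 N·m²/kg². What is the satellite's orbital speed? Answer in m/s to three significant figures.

7100 m/s

Orbital radius r = R + h = 8.61 × 10^6 + 276000 = 8.886 × 10^6 m.
Gravity supplies the centripetal force: G M m / r² = m v² / r, so v = √(GM/r).
v = √(6.67 × 10^-11 × 6.71 × 10^24 / 8.886 × 10^6) = √(5.037 × 10^7) = 7097 m/s.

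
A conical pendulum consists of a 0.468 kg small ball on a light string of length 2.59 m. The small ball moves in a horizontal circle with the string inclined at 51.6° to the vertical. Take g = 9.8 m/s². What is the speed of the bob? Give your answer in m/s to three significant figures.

5.01 m/s

The radius of the circle is r = L sinθ = 2.59 × sin 51.6° = 2.030 m.
Horizontally T sinθ = mv²/r and vertically T cosθ = mg, so tanθ = v²/(rg).
v = √(r g tanθ) = √(2.030 × 9.8 × 1.262) = √25.10 = 5.010 m/s.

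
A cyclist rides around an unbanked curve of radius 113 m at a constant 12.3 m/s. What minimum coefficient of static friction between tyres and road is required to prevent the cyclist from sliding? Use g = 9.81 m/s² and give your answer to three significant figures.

Friction provides the centripetal force: μ_s m g = m v²/r, so μ_s = v²/(g r) = (12.30)²/(9.81 × 113) = 151.3/1109 = 0.1365.

0.136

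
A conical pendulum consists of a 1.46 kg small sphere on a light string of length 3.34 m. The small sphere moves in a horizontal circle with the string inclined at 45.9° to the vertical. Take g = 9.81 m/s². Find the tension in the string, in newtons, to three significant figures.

20.6 N

Vertically the bob has no acceleration, so T cosθ = mg.
T = mg/cosθ = 1.46 × 9.81 / cos 45.9° = 14.32/0.6959 = 20.58 N.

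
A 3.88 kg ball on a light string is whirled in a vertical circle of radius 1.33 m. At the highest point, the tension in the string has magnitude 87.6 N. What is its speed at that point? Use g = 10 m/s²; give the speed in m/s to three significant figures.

6.58 m/s

At the top, T + mg = mv²/r, so v = √(r(T/m + g)) = √(1.33 × (87.6/3.88 + 10.0)) = √(1.33 × 32.58) = √43.33 = 6.582 m/s.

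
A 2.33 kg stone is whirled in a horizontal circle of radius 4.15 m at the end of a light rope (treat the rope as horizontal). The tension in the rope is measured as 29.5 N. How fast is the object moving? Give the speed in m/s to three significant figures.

T = m v²/r ⇒ v = √(T r / m) = √(29.5 × 4.15 / 2.33) = √52.54 = 7.249 m/s.

7.25 m/s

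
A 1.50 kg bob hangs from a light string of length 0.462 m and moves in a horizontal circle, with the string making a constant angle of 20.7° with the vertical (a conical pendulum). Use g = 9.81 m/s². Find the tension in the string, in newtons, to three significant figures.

15.7 N

Vertically the bob has no acceleration, so T cosθ = mg.
T = mg/cosθ = 1.50 × 9.81 / cos 20.7° = 14.72/0.9354 = 15.73 N.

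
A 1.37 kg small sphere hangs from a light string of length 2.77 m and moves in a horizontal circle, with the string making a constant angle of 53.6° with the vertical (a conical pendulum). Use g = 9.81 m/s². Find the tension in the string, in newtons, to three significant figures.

Vertically the bob has no acceleration, so T cosθ = mg.
T = mg/cosθ = 1.37 × 9.81 / cos 53.6° = 13.44/0.5934 = 22.65 N.

22.6 N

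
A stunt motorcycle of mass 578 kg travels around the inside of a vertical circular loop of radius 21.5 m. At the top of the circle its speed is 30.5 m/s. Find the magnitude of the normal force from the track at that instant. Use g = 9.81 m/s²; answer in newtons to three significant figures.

19300 N

At the top, both N and the weight mg point inward (toward the centre), so N + mg = mv²/r.
N = m(v²/r − g) = 578 × ((30.5)²/21.5 − 9.81) = 578 × (43.27 − 9.81) = 578 × 33.46 = 19340 N.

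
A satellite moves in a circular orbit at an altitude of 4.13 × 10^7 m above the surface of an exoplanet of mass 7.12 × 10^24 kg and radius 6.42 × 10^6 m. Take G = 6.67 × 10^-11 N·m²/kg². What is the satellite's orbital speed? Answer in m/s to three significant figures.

Orbital radius r = R + h = 6.42 × 10^6 + 4.13 × 10^7 = 4.772 × 10^7 m.
Gravity supplies the centripetal force: G M m / r² = m v² / r, so v = √(GM/r).
v = √(6.67 × 10^-11 × 7.12 × 10^24 / 4.772 × 10^7) = √(9.952 × 10^6) = 3155 m/s.

3150 m/s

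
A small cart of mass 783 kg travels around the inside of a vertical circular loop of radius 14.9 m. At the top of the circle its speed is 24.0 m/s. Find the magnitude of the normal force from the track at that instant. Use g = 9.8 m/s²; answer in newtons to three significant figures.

At the top, both N and the weight mg point inward (toward the centre), so N + mg = mv²/r.
N = m(v²/r − g) = 783 × ((24.0)²/14.9 − 9.8) = 783 × (38.66 − 9.8) = 783 × 28.86 = 22600 N.

22600 N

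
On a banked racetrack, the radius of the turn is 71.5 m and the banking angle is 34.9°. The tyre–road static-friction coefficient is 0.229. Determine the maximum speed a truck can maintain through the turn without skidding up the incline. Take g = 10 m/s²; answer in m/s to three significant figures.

At the maximum speed, friction acts down the slope at its limiting value f = μN. Radially (horizontal, toward centre): N sinθ + μN cosθ = mv²/r. Vertically: N cosθ − μN sinθ = mg.
Dividing: v² = r g (sinθ + μcosθ)/(cosθ − μsinθ).
sinθ + μcosθ = 0.5721 + 0.229×0.8202 = 0.7600; cosθ − μsinθ = 0.8202 − 0.229×0.5721 = 0.6891.
v² = 71.5 × 10.0 × 0.7600/0.6891 = 788.5 m²/s², so v = 28.08 m/s.

28.1 m/s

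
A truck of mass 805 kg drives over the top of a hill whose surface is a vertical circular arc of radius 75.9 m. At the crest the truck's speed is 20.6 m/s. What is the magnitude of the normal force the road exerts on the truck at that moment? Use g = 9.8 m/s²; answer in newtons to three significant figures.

3390 N

At the crest the centripetal acceleration points downward (toward the centre of the arc), so mg − N = mv²/r.
N = m(g − v²/r) = 805 × (9.8 − (20.6)²/75.9) = 805 × (9.8 − 5.591) = 805 × 4.209 = 3388 N.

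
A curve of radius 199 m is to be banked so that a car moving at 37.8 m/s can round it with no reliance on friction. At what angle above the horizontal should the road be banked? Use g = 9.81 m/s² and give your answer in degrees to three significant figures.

For a frictionless banked turn: horizontally N sinθ = mv²/r and vertically N cosθ = mg.
Dividing: tanθ = v²/(r g) = (37.8)²/(199 × 9.81) = 1429/1952 = 0.7319.
θ = arctan(0.7319) = 36.20°.

36.2°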